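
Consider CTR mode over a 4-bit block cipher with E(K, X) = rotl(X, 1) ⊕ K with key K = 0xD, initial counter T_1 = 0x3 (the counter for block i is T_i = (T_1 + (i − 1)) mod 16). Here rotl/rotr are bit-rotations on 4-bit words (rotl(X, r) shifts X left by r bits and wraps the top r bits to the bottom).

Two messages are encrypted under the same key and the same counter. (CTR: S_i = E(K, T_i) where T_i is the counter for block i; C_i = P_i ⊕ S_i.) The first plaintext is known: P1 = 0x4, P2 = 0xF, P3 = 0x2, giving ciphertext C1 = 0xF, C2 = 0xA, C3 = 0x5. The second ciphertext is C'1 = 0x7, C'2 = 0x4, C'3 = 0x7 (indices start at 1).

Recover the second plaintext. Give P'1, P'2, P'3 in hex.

P'1 = 0xC, P'2 = 0x1, P'3 = 0x0

In CTR with a reused counter, both messages share the same keystream S_i, so C_i ⊕ C'_i = P_i ⊕ P'_i and thus P'_i = P_i ⊕ C_i ⊕ C'_i.
P'1: 0x4 ⊕ 0xF ⊕ 0x7 = 0xC.
P'2: 0xF ⊕ 0xA ⊕ 0x4 = 0x1.
P'3: 0x2 ⊕ 0x5 ⊕ 0x7 = 0x0.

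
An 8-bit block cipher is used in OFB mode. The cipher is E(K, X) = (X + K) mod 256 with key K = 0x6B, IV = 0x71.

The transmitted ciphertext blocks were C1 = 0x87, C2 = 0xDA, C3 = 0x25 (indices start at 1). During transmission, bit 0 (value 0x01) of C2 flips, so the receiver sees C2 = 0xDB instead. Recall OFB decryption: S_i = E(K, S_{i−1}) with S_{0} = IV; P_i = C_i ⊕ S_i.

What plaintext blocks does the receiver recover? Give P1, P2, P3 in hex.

P1 = 0x5B, P2 = 0x9C, P3 = 0x97

Only C2 changed, to 0xDB. In OFB, a change in C_i flips the same bit in P_i only; the keystream is unaffected. Decrypting the received ciphertext:
P1: S = E(K, 0x71) = 0xDC; 0x87 ⊕ 0xDC = 0x5B.
P2: S = E(K, 0xDC) = 0x47; 0xDB ⊕ 0x47 = 0x9C.
P3: S = E(K, 0x47) = 0xB2; 0x25 ⊕ 0xB2 = 0x97.
Blocks that differ from the original plaintext: P2.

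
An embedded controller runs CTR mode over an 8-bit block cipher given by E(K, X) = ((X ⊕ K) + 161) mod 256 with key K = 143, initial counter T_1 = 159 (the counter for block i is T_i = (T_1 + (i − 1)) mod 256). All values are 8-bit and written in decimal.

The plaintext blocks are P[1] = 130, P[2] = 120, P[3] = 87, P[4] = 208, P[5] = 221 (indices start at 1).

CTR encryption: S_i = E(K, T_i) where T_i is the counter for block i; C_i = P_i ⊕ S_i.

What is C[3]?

C[3] = 152

C[1]: T = 159, S = E(K, T) = 177; 130 ⊕ 177 = 51.
C[2]: T = 160, S = E(K, T) = 208; 120 ⊕ 208 = 168.
C[3]: T = 161, S = E(K, T) = 207; 87 ⊕ 207 = 152.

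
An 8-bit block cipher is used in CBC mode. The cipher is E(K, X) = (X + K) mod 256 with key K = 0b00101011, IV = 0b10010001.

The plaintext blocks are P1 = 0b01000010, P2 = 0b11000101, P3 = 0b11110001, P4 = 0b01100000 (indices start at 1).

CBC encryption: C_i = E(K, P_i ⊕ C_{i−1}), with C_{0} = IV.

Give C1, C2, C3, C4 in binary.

C1 = 0b11111110, C2 = 0b01100110, C3 = 0b11000010, C4 = 0b11001101

C1: P1 ⊕ 0b10010001 = 0b11010011; E(K, 0b11010011) = 0b11111110.
C2: P2 ⊕ 0b11111110 = 0b00111011; E(K, 0b00111011) = 0b01100110.
C3: P3 ⊕ 0b01100110 = 0b10010111; E(K, 0b10010111) = 0b11000010.
C4: P4 ⊕ 0b11000010 = 0b10100010; E(K, 0b10100010) = 0b11001101.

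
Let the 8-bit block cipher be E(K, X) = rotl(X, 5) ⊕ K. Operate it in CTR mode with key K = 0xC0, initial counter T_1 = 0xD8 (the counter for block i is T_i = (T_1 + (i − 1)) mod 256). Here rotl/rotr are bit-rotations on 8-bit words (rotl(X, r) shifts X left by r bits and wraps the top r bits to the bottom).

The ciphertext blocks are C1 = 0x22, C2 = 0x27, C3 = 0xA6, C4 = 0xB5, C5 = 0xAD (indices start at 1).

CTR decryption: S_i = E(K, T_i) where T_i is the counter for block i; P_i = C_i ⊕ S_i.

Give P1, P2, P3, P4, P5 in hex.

P1: T = 0xD8, S = E(K, T) = 0xDB; 0x22 ⊕ 0xDB = 0xF9.
P2: T = 0xD9, S = E(K, T) = 0xFB; 0x27 ⊕ 0xFB = 0xDC.
P3: T = 0xDA, S = E(K, T) = 0x9B; 0xA6 ⊕ 0x9B = 0x3D.
P4: T = 0xDB, S = E(K, T) = 0xBB; 0xB5 ⊕ 0xBB = 0x0E.
P5: T = 0xDC, S = E(K, T) = 0x5B; 0xAD ⊕ 0x5B = 0xF6.

P1 = 0xF9, P2 = 0xDC, P3 = 0x3D, P4 = 0x0E, P5 = 0xF6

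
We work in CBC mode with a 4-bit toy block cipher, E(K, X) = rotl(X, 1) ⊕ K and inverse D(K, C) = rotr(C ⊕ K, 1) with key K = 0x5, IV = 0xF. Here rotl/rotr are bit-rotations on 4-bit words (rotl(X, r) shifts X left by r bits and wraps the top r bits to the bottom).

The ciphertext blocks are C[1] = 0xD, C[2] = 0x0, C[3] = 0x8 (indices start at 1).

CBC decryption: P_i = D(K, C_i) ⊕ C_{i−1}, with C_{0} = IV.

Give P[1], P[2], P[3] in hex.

P[1] = 0xB, P[2] = 0x7, P[3] = 0xE

P[1]: D(K, 0xD) = 0x4; 0x4 ⊕ 0xF = 0xB.
P[2]: D(K, 0x0) = 0xA; 0xA ⊕ 0xD = 0x7.
P[3]: D(K, 0x8) = 0xE; 0xE ⊕ 0x0 = 0xE.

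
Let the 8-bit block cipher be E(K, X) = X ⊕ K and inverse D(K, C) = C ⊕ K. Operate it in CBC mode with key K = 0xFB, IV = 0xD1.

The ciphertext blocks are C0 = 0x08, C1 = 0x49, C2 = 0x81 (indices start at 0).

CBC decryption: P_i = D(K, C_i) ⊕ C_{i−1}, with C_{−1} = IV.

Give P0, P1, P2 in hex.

P0: D(K, 0x08) = 0xF3; 0xF3 ⊕ 0xD1 = 0x22.
P1: D(K, 0x49) = 0xB2; 0xB2 ⊕ 0x08 = 0xBA.
P2: D(K, 0x81) = 0x7A; 0x7A ⊕ 0x49 = 0x33.

P0 = 0x22, P1 = 0xBA, P2 = 0x33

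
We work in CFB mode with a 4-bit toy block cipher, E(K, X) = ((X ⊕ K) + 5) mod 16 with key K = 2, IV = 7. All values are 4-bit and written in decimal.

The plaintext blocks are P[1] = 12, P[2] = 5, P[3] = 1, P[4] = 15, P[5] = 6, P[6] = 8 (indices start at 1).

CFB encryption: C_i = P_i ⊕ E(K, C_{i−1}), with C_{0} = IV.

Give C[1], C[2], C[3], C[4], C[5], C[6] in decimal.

C[1] = 6, C[2] = 12, C[3] = 2, C[4] = 10, C[5] = 11, C[6] = 6

C[1]: E(K, 7) = 10; 12 ⊕ 10 = 6.
C[2]: E(K, 6) = 9; 5 ⊕ 9 = 12.
C[3]: E(K, 12) = 3; 1 ⊕ 3 = 2.
C[4]: E(K, 2) = 5; 15 ⊕ 5 = 10.
C[5]: E(K, 10) = 13; 6 ⊕ 13 = 11.
C[6]: E(K, 11) = 14; 8 ⊕ 14 = 6.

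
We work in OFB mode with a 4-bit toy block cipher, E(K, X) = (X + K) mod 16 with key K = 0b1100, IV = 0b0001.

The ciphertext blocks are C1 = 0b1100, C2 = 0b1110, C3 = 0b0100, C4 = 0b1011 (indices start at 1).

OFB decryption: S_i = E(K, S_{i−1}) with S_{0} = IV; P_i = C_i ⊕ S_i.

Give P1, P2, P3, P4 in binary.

P1: S = E(K, 0b0001) = 0b1101; 0b1100 ⊕ 0b1101 = 0b0001.
P2: S = E(K, 0b1101) = 0b1001; 0b1110 ⊕ 0b1001 = 0b0111.
P3: S = E(K, 0b1001) = 0b0101; 0b0100 ⊕ 0b0101 = 0b0001.
P4: S = E(K, 0b0101) = 0b0001; 0b1011 ⊕ 0b0001 = 0b1010.

P1 = 0b0001, P2 = 0b0111, P3 = 0b0001, P4 = 0b1010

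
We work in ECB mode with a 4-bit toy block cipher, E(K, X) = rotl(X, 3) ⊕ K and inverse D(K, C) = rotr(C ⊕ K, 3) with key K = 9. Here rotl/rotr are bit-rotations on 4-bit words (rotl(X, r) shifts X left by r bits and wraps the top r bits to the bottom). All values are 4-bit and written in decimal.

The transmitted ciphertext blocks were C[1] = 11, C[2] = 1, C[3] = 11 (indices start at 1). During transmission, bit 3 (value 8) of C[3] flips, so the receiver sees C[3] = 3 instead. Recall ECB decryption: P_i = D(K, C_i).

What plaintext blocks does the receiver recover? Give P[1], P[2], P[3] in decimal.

P[1] = 4, P[2] = 1, P[3] = 5

Only C[3] changed, to 3. In ECB, a change in C_i affects only P_i. Decrypting the received ciphertext:
P[1]: D(K, 11) = 4.
P[2]: D(K, 1) = 1.
P[3]: D(K, 3) = 5.
Blocks that differ from the original plaintext: P[3].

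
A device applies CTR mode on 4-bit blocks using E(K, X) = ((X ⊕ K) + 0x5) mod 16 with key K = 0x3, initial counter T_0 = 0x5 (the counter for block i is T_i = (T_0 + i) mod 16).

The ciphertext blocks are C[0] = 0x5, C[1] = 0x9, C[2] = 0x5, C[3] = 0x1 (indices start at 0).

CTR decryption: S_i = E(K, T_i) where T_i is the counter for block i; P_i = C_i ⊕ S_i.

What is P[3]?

P[3]: T = 0x8, S = E(K, T) = 0x0; 0x1 ⊕ 0x0 = 0x1.

P[3] = 0x1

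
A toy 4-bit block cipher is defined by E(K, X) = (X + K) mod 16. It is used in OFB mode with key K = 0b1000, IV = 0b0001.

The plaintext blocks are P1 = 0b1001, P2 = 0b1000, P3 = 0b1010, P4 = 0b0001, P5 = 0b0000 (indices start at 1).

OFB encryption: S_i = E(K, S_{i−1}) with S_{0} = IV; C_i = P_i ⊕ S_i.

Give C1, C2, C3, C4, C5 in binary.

C1 = 0b0000, C2 = 0b1001, C3 = 0b0011, C4 = 0b0000, C5 = 0b1001

C1: S = E(K, 0b0001) = 0b1001; 0b1001 ⊕ 0b1001 = 0b0000.
C2: S = E(K, 0b1001) = 0b0001; 0b1000 ⊕ 0b0001 = 0b1001.
C3: S = E(K, 0b0001) = 0b1001; 0b1010 ⊕ 0b1001 = 0b0011.
C4: S = E(K, 0b1001) = 0b0001; 0b0001 ⊕ 0b0001 = 0b0000.
C5: S = E(K, 0b0001) = 0b1001; 0b0000 ⊕ 0b1001 = 0b1001.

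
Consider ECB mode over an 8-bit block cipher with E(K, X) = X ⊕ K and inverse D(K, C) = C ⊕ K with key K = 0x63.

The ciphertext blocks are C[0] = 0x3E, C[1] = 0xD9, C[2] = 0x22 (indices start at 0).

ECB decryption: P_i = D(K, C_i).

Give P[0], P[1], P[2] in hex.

P[0]: D(K, 0x3E) = 0x5D.
P[1]: D(K, 0xD9) = 0xBA.
P[2]: D(K, 0x22) = 0x41.

P[0] = 0x5D, P[1] = 0xBA, P[2] = 0x41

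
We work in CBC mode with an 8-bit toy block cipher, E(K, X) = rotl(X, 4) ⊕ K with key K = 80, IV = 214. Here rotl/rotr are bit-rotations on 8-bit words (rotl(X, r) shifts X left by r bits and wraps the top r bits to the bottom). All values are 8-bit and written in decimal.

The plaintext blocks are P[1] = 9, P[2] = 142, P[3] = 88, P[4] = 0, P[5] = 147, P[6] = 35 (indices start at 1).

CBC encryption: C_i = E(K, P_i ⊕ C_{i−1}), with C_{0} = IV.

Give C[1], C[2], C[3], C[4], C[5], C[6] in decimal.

C[1]: P[1] ⊕ 214 = 223; E(K, 223) = 173.
C[2]: P[2] ⊕ 173 = 35; E(K, 35) = 98.
C[3]: P[3] ⊕ 98 = 58; E(K, 58) = 243.
C[4]: P[4] ⊕ 243 = 243; E(K, 243) = 111.
C[5]: P[5] ⊕ 111 = 252; E(K, 252) = 159.
C[6]: P[6] ⊕ 159 = 188; E(K, 188) = 155.

C[1] = 173, C[2] = 98, C[3] = 243, C[4] = 111, C[5] = 159, C[6] = 155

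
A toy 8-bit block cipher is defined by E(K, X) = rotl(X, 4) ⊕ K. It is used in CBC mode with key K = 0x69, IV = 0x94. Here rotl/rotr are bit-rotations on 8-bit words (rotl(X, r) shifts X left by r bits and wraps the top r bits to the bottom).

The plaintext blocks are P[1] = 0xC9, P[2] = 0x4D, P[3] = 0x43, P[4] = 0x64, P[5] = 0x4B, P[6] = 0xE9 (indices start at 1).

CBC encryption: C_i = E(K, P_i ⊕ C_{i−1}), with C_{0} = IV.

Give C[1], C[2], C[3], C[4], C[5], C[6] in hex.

C[1] = 0xBC, C[2] = 0x76, C[3] = 0x3A, C[4] = 0x8C, C[5] = 0x15, C[6] = 0xA6

C[1]: P[1] ⊕ 0x94 = 0x5D; E(K, 0x5D) = 0xBC.
C[2]: P[2] ⊕ 0xBC = 0xF1; E(K, 0xF1) = 0x76.
C[3]: P[3] ⊕ 0x76 = 0x35; E(K, 0x35) = 0x3A.
C[4]: P[4] ⊕ 0x3A = 0x5E; E(K, 0x5E) = 0x8C.
C[5]: P[5] ⊕ 0x8C = 0xC7; E(K, 0xC7) = 0x15.
C[6]: P[6] ⊕ 0x15 = 0xFC; E(K, 0xFC) = 0xA6.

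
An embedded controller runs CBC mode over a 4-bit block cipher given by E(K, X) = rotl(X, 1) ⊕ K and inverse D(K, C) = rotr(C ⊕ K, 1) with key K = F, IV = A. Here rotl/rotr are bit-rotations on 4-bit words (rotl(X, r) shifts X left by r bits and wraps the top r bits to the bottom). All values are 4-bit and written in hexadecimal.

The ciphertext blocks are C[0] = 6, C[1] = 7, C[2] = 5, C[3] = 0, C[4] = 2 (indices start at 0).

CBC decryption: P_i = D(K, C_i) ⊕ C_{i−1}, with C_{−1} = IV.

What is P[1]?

P[1]: D(K, 7) = 4; 4 ⊕ 6 = 2.

P[1] = 2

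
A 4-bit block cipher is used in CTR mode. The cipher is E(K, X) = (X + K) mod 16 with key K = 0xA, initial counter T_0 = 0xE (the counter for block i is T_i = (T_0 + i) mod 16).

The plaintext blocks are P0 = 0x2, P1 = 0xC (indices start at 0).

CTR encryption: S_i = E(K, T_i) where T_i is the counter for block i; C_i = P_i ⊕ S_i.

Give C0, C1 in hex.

C0 = 0xA, C1 = 0x5

C0: T = 0xE, S = E(K, T) = 0x8; 0x2 ⊕ 0x8 = 0xA.
C1: T = 0xF, S = E(K, T) = 0x9; 0xC ⊕ 0x9 = 0x5.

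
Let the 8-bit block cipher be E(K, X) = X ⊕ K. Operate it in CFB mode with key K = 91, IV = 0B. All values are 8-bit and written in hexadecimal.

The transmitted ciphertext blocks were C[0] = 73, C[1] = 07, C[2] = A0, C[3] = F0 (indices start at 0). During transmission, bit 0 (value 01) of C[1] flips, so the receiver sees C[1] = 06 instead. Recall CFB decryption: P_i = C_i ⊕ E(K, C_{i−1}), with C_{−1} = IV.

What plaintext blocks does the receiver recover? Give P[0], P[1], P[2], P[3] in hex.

P[0] = E9, P[1] = E4, P[2] = 37, P[3] = C1

Only C[1] changed, to 06. In CFB, a change in C_i flips the same bit in P_i and garbles P_{i+1}. Decrypting the received ciphertext:
P[0]: E(K, 0B) = 9A; 73 ⊕ 9A = E9.
P[1]: E(K, 73) = E2; 06 ⊕ E2 = E4.
P[2]: E(K, 06) = 97; A0 ⊕ 97 = 37.
P[3]: E(K, A0) = 31; F0 ⊕ 31 = C1.
Blocks that differ from the original plaintext: P[1], P[2].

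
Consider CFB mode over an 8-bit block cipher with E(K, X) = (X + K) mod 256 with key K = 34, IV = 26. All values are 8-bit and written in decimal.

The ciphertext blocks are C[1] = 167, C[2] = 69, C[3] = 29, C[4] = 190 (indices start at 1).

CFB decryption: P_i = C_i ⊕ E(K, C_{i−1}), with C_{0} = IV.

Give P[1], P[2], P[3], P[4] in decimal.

P[1]: E(K, 26) = 60; 167 ⊕ 60 = 155.
P[2]: E(K, 167) = 201; 69 ⊕ 201 = 140.
P[3]: E(K, 69) = 103; 29 ⊕ 103 = 122.
P[4]: E(K, 29) = 63; 190 ⊕ 63 = 129.

P[1] = 155, P[2] = 140, P[3] = 122, P[4] = 129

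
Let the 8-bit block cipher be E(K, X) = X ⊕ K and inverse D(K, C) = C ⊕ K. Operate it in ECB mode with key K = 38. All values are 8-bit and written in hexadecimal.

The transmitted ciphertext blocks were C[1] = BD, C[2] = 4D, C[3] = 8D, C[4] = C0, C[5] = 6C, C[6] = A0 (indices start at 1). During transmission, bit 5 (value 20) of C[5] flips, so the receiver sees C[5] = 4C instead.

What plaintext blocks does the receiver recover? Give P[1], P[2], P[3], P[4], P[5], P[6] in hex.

P[1] = 85, P[2] = 75, P[3] = B5, P[4] = F8, P[5] = 74, P[6] = 98

ECB decryption: P_i = D(K, C_i).
Only C[5] changed, to 4C. In ECB, a change in C_i affects only P_i. Decrypting the received ciphertext:
P[1]: D(K, BD) = 85.
P[2]: D(K, 4D) = 75.
P[3]: D(K, 8D) = B5.
P[4]: D(K, C0) = F8.
P[5]: D(K, 4C) = 74.
P[6]: D(K, A0) = 98.
Blocks that differ from the original plaintext: P[5].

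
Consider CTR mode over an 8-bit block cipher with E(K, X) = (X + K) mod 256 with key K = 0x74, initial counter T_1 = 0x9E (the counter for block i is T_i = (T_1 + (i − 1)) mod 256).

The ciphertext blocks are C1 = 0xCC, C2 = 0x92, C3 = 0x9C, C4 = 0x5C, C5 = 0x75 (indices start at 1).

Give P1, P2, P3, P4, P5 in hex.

CTR decryption: S_i = E(K, T_i) where T_i is the counter for block i; P_i = C_i ⊕ S_i.
P1: T = 0x9E, S = E(K, T) = 0x12; 0xCC ⊕ 0x12 = 0xDE.
P2: T = 0x9F, S = E(K, T) = 0x13; 0x92 ⊕ 0x13 = 0x81.
P3: T = 0xA0, S = E(K, T) = 0x14; 0x9C ⊕ 0x14 = 0x88.
P4: T = 0xA1, S = E(K, T) = 0x15; 0x5C ⊕ 0x15 = 0x49.
P5: T = 0xA2, S = E(K, T) = 0x16; 0x75 ⊕ 0x16 = 0x63.

P1 = 0xDE, P2 = 0x81, P3 = 0x88, P4 = 0x49, P5 = 0x63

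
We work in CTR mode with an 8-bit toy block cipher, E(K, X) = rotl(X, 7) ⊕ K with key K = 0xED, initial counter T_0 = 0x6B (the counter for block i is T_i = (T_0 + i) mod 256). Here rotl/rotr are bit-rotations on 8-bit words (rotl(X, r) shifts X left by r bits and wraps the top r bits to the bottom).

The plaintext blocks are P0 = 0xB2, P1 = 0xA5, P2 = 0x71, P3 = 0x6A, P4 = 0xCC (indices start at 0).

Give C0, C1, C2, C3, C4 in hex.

C0 = 0xEA, C1 = 0x7E, C2 = 0x2A, C3 = 0xB0, C4 = 0x96

CTR encryption: S_i = E(K, T_i) where T_i is the counter for block i; C_i = P_i ⊕ S_i.
C0: T = 0x6B, S = E(K, T) = 0x58; 0xB2 ⊕ 0x58 = 0xEA.
C1: T = 0x6C, S = E(K, T) = 0xDB; 0xA5 ⊕ 0xDB = 0x7E.
C2: T = 0x6D, S = E(K, T) = 0x5B; 0x71 ⊕ 0x5B = 0x2A.
C3: T = 0x6E, S = E(K, T) = 0xDA; 0x6A ⊕ 0xDA = 0xB0.
C4: T = 0x6F, S = E(K, T) = 0x5A; 0xCC ⊕ 0x5A = 0x96.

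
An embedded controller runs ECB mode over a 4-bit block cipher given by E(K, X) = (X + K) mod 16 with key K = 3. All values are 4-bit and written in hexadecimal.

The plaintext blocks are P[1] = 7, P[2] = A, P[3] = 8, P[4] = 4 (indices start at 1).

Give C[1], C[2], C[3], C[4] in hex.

ECB encryption: C_i = E(K, P_i).
C[1]: E(K, 7) = A.
C[2]: E(K, A) = D.
C[3]: E(K, 8) = B.
C[4]: E(K, 4) = 7.

C[1] = A, C[2] = D, C[3] = B, C[4] = 7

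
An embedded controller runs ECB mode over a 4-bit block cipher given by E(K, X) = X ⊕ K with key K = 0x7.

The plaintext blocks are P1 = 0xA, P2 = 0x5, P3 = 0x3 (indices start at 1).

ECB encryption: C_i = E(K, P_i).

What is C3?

C3 = 0x4

C3: E(K, 0x3) = 0x4.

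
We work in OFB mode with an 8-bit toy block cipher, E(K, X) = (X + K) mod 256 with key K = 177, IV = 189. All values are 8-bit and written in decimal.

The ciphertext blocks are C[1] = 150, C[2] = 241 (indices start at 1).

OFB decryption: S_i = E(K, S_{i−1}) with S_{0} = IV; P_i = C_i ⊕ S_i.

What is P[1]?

P[1] = 248

P[1]: S = E(K, 189) = 110; 150 ⊕ 110 = 248.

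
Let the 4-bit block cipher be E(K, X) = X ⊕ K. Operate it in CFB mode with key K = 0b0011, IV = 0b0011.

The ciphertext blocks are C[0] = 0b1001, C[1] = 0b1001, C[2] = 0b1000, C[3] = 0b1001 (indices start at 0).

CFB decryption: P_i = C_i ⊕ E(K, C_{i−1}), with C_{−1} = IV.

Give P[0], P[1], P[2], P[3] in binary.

P[0]: E(K, 0b0011) = 0b0000; 0b1001 ⊕ 0b0000 = 0b1001.
P[1]: E(K, 0b1001) = 0b1010; 0b1001 ⊕ 0b1010 = 0b0011.
P[2]: E(K, 0b1001) = 0b1010; 0b1000 ⊕ 0b1010 = 0b0010.
P[3]: E(K, 0b1000) = 0b1011; 0b1001 ⊕ 0b1011 = 0b0010.

P[0] = 0b1001, P[1] = 0b0011, P[2] = 0b0010, P[3] = 0b0010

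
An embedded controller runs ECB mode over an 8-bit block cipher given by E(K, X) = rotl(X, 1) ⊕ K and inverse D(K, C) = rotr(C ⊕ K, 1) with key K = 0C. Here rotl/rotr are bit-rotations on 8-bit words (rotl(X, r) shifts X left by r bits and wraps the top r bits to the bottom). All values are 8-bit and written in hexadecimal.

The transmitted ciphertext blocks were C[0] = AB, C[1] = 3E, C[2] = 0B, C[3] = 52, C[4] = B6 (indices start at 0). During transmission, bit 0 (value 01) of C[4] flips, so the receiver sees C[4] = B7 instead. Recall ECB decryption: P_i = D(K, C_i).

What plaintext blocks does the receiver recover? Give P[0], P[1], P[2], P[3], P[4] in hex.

Only C[4] changed, to B7. In ECB, a change in C_i affects only P_i. Decrypting the received ciphertext:
P[0]: D(K, AB) = D3.
P[1]: D(K, 3E) = 19.
P[2]: D(K, 0B) = 83.
P[3]: D(K, 52) = 2F.
P[4]: D(K, B7) = DD.
Blocks that differ from the original plaintext: P[4].

P[0] = D3, P[1] = 19, P[2] = 83, P[3] = 2F, P[4] = DD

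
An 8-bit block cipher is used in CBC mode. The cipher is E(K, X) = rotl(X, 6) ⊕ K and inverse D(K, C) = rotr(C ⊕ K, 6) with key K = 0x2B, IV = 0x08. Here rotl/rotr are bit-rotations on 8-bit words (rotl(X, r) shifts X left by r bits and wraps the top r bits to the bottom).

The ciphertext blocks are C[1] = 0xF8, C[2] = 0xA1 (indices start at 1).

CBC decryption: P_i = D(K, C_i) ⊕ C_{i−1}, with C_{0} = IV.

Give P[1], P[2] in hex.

P[1] = 0x47, P[2] = 0xD2

P[1]: D(K, 0xF8) = 0x4F; 0x4F ⊕ 0x08 = 0x47.
P[2]: D(K, 0xA1) = 0x2A; 0x2A ⊕ 0xF8 = 0xD2.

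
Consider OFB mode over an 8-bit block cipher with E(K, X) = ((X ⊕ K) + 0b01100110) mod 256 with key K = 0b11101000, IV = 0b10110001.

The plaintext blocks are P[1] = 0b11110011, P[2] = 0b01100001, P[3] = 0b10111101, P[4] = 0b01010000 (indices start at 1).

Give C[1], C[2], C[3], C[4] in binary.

OFB encryption: S_i = E(K, S_{i−1}) with S_{0} = IV; C_i = P_i ⊕ S_i.
C[1]: S = E(K, 0b10110001) = 0b10111111; 0b11110011 ⊕ 0b10111111 = 0b01001100.
C[2]: S = E(K, 0b10111111) = 0b10111101; 0b01100001 ⊕ 0b10111101 = 0b11011100.
C[3]: S = E(K, 0b10111101) = 0b10111011; 0b10111101 ⊕ 0b10111011 = 0b00000110.
C[4]: S = E(K, 0b10111011) = 0b10111001; 0b01010000 ⊕ 0b10111001 = 0b11101001.

C[1] = 0b01001100, C[2] = 0b11011100, C[3] = 0b00000110, C[4] = 0b11101001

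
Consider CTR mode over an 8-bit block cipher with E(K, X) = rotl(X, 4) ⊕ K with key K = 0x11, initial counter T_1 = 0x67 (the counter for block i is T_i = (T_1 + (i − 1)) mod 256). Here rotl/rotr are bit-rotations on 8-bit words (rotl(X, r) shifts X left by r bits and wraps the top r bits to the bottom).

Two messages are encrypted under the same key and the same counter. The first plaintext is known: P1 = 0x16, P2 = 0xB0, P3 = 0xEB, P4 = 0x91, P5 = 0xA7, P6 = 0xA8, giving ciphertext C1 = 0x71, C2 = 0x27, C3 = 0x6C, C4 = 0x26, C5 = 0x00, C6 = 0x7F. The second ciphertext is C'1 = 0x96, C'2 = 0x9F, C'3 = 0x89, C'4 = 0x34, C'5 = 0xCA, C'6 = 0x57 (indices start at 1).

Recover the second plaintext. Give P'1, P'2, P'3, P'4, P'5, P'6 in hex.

P'1 = 0xF1, P'2 = 0x08, P'3 = 0x0E, P'4 = 0x83, P'5 = 0x6D, P'6 = 0x80

In CTR with a reused counter, both messages share the same keystream S_i, so C_i ⊕ C'_i = P_i ⊕ P'_i and thus P'_i = P_i ⊕ C_i ⊕ C'_i.
P'1: 0x16 ⊕ 0x71 ⊕ 0x96 = 0xF1.
P'2: 0xB0 ⊕ 0x27 ⊕ 0x9F = 0x08.
P'3: 0xEB ⊕ 0x6C ⊕ 0x89 = 0x0E.
P'4: 0x91 ⊕ 0x26 ⊕ 0x34 = 0x83.
P'5: 0xA7 ⊕ 0x00 ⊕ 0xCA = 0x6D.
P'6: 0xA8 ⊕ 0x7F ⊕ 0x57 = 0x80.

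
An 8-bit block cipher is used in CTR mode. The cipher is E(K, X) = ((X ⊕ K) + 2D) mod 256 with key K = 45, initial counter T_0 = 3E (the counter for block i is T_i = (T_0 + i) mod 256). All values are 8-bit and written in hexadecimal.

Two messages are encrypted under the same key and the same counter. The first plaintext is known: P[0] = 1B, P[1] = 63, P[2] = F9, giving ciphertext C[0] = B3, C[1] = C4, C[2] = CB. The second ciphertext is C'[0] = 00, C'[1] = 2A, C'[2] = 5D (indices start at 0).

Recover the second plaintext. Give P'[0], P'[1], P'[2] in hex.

In CTR with a reused counter, both messages share the same keystream S_i, so C_i ⊕ C'_i = P_i ⊕ P'_i and thus P'_i = P_i ⊕ C_i ⊕ C'_i.
P'[0]: 1B ⊕ B3 ⊕ 00 = A8.
P'[1]: 63 ⊕ C4 ⊕ 2A = 8D.
P'[2]: F9 ⊕ CB ⊕ 5D = 6F.

P'[0] = A8, P'[1] = 8D, P'[2] = 6F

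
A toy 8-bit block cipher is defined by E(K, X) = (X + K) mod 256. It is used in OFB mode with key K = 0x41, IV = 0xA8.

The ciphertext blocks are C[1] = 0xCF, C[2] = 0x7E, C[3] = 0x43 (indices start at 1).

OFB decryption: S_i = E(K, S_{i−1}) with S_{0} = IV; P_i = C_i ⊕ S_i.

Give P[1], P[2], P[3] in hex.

P[1] = 0x26, P[2] = 0x54, P[3] = 0x28

P[1]: S = E(K, 0xA8) = 0xE9; 0xCF ⊕ 0xE9 = 0x26.
P[2]: S = E(K, 0xE9) = 0x2A; 0x7E ⊕ 0x2A = 0x54.
P[3]: S = E(K, 0x2A) = 0x6B; 0x43 ⊕ 0x6B = 0x28.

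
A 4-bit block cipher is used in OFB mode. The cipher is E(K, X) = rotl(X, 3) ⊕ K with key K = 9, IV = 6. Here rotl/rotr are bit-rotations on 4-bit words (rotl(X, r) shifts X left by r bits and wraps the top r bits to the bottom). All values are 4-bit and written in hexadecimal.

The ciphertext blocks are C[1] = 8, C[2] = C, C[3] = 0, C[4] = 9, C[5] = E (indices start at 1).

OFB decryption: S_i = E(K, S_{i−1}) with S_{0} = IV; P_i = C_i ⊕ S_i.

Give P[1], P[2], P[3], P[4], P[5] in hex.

P[1] = 2, P[2] = 0, P[3] = F, P[4] = F, P[5] = 4

P[1]: S = E(K, 6) = A; 8 ⊕ A = 2.
P[2]: S = E(K, A) = C; C ⊕ C = 0.
P[3]: S = E(K, C) = F; 0 ⊕ F = F.
P[4]: S = E(K, F) = 6; 9 ⊕ 6 = F.
P[5]: S = E(K, 6) = A; E ⊕ A = 4.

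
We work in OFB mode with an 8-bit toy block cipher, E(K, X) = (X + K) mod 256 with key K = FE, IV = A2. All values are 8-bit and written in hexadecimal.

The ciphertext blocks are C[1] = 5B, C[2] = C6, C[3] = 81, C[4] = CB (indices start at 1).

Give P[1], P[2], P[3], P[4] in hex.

P[1] = FB, P[2] = 58, P[3] = 1D, P[4] = 51

OFB decryption: S_i = E(K, S_{i−1}) with S_{0} = IV; P_i = C_i ⊕ S_i.
P[1]: S = E(K, A2) = A0; 5B ⊕ A0 = FB.
P[2]: S = E(K, A0) = 9E; C6 ⊕ 9E = 58.
P[3]: S = E(K, 9E) = 9C; 81 ⊕ 9C = 1D.
P[4]: S = E(K, 9C) = 9A; CB ⊕ 9A = 51.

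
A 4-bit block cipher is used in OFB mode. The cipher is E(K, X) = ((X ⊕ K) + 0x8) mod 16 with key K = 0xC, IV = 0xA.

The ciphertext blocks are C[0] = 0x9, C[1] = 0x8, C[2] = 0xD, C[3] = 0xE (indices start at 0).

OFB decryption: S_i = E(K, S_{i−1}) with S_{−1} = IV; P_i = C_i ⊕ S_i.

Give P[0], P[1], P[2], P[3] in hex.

P[0]: S = E(K, 0xA) = 0xE; 0x9 ⊕ 0xE = 0x7.
P[1]: S = E(K, 0xE) = 0xA; 0x8 ⊕ 0xA = 0x2.
P[2]: S = E(K, 0xA) = 0xE; 0xD ⊕ 0xE = 0x3.
P[3]: S = E(K, 0xE) = 0xA; 0xE ⊕ 0xA = 0x4.

P[0] = 0x7, P[1] = 0x2, P[2] = 0x3, P[3] = 0x4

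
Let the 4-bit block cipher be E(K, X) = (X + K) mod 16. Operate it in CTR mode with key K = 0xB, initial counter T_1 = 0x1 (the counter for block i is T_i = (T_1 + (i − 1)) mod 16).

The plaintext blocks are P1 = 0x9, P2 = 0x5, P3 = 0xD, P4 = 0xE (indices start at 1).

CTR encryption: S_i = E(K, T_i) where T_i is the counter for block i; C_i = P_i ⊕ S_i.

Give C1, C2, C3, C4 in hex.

C1: T = 0x1, S = E(K, T) = 0xC; 0x9 ⊕ 0xC = 0x5.
C2: T = 0x2, S = E(K, T) = 0xD; 0x5 ⊕ 0xD = 0x8.
C3: T = 0x3, S = E(K, T) = 0xE; 0xD ⊕ 0xE = 0x3.
C4: T = 0x4, S = E(K, T) = 0xF; 0xE ⊕ 0xF = 0x1.

C1 = 0x5, C2 = 0x8, C3 = 0x3, C4 = 0x1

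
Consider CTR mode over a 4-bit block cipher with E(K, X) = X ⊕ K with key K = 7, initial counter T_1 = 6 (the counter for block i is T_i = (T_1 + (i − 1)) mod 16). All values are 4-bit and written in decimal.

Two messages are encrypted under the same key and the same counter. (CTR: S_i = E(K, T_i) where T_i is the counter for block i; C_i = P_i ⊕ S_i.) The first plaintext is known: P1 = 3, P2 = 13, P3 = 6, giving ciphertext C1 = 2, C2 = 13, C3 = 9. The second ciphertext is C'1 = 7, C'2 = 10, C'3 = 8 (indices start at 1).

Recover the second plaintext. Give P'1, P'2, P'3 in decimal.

In CTR with a reused counter, both messages share the same keystream S_i, so C_i ⊕ C'_i = P_i ⊕ P'_i and thus P'_i = P_i ⊕ C_i ⊕ C'_i.
P'1: 3 ⊕ 2 ⊕ 7 = 6.
P'2: 13 ⊕ 13 ⊕ 10 = 10.
P'3: 6 ⊕ 9 ⊕ 8 = 7.

P'1 = 6, P'2 = 10, P'3 = 7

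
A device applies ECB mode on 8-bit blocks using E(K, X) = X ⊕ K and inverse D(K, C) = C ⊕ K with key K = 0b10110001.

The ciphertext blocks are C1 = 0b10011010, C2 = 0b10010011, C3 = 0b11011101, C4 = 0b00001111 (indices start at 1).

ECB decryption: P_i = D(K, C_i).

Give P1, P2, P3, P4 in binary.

P1 = 0b00101011, P2 = 0b00100010, P3 = 0b01101100, P4 = 0b10111110

P1: D(K, 0b10011010) = 0b00101011.
P2: D(K, 0b10010011) = 0b00100010.
P3: D(K, 0b11011101) = 0b01101100.
P4: D(K, 0b00001111) = 0b10111110.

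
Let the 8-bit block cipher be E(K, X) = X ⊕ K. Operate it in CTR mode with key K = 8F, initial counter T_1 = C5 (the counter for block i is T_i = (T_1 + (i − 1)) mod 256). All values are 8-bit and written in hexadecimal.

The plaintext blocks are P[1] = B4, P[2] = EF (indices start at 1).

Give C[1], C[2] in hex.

CTR encryption: S_i = E(K, T_i) where T_i is the counter for block i; C_i = P_i ⊕ S_i.
C[1]: T = C5, S = E(K, T) = 4A; B4 ⊕ 4A = FE.
C[2]: T = C6, S = E(K, T) = 49; EF ⊕ 49 = A6.

C[1] = FE, C[2] = A6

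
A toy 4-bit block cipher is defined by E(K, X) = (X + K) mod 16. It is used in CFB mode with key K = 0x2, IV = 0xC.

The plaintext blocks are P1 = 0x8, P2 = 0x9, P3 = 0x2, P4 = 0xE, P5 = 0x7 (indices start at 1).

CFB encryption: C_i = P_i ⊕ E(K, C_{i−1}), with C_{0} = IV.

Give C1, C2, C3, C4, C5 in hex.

C1 = 0x6, C2 = 0x1, C3 = 0x1, C4 = 0xD, C5 = 0x8

C1: E(K, 0xC) = 0xE; 0x8 ⊕ 0xE = 0x6.
C2: E(K, 0x6) = 0x8; 0x9 ⊕ 0x8 = 0x1.
C3: E(K, 0x1) = 0x3; 0x2 ⊕ 0x3 = 0x1.
C4: E(K, 0x1) = 0x3; 0xE ⊕ 0x3 = 0xD.
C5: E(K, 0xD) = 0xF; 0x7 ⊕ 0xF = 0x8.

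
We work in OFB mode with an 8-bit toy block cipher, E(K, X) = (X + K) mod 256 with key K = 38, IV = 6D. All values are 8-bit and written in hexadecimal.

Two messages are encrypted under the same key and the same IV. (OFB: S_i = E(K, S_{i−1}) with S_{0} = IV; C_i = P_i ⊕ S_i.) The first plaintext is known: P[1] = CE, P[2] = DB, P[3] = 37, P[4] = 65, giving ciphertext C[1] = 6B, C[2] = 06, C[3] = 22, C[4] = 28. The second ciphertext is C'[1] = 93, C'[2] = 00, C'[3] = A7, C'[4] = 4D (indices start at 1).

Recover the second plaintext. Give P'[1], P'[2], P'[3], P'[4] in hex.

In OFB with a reused IV, both messages share the same keystream S_i, so C_i ⊕ C'_i = P_i ⊕ P'_i and thus P'_i = P_i ⊕ C_i ⊕ C'_i.
P'[1]: CE ⊕ 6B ⊕ 93 = 36.
P'[2]: DB ⊕ 06 ⊕ 00 = DD.
P'[3]: 37 ⊕ 22 ⊕ A7 = B2.
P'[4]: 65 ⊕ 28 ⊕ 4D = 00.

P'[1] = 36, P'[2] = DD, P'[3] = B2, P'[4] = 00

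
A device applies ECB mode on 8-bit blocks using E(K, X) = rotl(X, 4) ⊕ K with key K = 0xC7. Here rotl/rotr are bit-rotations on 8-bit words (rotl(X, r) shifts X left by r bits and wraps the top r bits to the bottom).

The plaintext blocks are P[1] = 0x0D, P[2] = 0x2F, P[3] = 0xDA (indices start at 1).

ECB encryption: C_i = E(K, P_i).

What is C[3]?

C[3] = 0x6A

C[3]: E(K, 0xDA) = 0x6A.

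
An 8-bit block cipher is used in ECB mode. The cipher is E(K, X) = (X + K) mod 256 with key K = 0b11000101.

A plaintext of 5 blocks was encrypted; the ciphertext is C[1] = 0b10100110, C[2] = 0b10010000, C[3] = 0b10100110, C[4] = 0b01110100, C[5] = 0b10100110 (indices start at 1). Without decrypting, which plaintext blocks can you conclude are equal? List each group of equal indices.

ECB encrypts each block independently with the same key, so equal ciphertext blocks imply equal plaintext blocks.
C[1] = C[3] = C[5] = 0b10100110, so P[1] = P[3] = P[5].

P[1] = P[3] = P[5]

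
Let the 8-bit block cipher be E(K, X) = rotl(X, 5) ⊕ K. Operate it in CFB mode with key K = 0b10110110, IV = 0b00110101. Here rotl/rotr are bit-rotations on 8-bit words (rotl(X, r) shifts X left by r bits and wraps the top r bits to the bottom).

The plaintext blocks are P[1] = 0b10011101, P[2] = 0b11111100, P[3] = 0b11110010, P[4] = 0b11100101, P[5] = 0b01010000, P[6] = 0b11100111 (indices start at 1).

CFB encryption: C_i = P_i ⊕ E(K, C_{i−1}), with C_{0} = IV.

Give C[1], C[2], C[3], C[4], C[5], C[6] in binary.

C[1]: E(K, 0b00110101) = 0b00010000; 0b10011101 ⊕ 0b00010000 = 0b10001101.
C[2]: E(K, 0b10001101) = 0b00000111; 0b11111100 ⊕ 0b00000111 = 0b11111011.
C[3]: E(K, 0b11111011) = 0b11001001; 0b11110010 ⊕ 0b11001001 = 0b00111011.
C[4]: E(K, 0b00111011) = 0b11010001; 0b11100101 ⊕ 0b11010001 = 0b00110100.
C[5]: E(K, 0b00110100) = 0b00110000; 0b01010000 ⊕ 0b00110000 = 0b01100000.
C[6]: E(K, 0b01100000) = 0b10111010; 0b11100111 ⊕ 0b10111010 = 0b01011101.

C[1] = 0b10001101, C[2] = 0b11111011, C[3] = 0b00111011, C[4] = 0b00110100, C[5] = 0b01100000, C[6] = 0b01011101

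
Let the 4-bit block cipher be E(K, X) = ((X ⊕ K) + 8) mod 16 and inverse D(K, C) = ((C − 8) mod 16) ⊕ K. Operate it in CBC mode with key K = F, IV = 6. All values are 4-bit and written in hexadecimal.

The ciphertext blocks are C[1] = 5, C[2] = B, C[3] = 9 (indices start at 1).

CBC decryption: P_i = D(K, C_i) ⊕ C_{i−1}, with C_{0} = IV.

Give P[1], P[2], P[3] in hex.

P[1]: D(K, 5) = 2; 2 ⊕ 6 = 4.
P[2]: D(K, B) = C; C ⊕ 5 = 9.
P[3]: D(K, 9) = E; E ⊕ B = 5.

P[1] = 4, P[2] = 9, P[3] = 5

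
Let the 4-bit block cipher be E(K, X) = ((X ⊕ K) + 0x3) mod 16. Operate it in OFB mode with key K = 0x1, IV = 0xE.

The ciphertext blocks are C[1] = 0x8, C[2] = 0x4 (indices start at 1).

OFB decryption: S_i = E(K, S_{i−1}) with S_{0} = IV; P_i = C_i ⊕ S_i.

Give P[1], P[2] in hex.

P[1] = 0xA, P[2] = 0x2

P[1]: S = E(K, 0xE) = 0x2; 0x8 ⊕ 0x2 = 0xA.
P[2]: S = E(K, 0x2) = 0x6; 0x4 ⊕ 0x6 = 0x2.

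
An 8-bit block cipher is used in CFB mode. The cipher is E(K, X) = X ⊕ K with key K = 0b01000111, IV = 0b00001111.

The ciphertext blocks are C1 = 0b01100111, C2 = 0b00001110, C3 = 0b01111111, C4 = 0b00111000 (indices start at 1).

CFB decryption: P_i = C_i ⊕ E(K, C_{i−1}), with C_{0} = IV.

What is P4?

P4 = 0b00000000

P4: E(K, 0b01111111) = 0b00111000; 0b00111000 ⊕ 0b00111000 = 0b00000000.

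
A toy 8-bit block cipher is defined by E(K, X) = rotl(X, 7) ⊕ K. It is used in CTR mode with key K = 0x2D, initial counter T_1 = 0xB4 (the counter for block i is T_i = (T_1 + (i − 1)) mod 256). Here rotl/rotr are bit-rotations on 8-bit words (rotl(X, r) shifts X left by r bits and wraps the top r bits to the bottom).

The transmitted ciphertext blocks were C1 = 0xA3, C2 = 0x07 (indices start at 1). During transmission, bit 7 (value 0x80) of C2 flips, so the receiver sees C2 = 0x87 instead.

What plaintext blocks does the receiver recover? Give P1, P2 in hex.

P1 = 0xD4, P2 = 0x70

CTR decryption: S_i = E(K, T_i) where T_i is the counter for block i; P_i = C_i ⊕ S_i.
Only C2 changed, to 0x87. In CTR, a change in C_i flips the same bit in P_i only; the keystream is unaffected. Decrypting the received ciphertext:
P1: T = 0xB4, S = E(K, T) = 0x77; 0xA3 ⊕ 0x77 = 0xD4.
P2: T = 0xB5, S = E(K, T) = 0xF7; 0x87 ⊕ 0xF7 = 0x70.
Blocks that differ from the original plaintext: P2.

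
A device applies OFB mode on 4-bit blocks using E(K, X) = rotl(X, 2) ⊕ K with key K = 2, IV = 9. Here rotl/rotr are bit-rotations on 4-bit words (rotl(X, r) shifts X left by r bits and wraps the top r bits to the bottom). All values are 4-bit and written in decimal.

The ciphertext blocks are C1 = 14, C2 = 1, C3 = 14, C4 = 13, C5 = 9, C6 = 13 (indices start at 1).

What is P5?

P5 = 13

OFB decryption: S_i = E(K, S_{i−1}) with S_{0} = IV; P_i = C_i ⊕ S_i.
P1: S = E(K, 9) = 4; 14 ⊕ 4 = 10.
P2: S = E(K, 4) = 3; 1 ⊕ 3 = 2.
P3: S = E(K, 3) = 14; 14 ⊕ 14 = 0.
P4: S = E(K, 14) = 9; 13 ⊕ 9 = 4.
P5: S = E(K, 9) = 4; 9 ⊕ 4 = 13.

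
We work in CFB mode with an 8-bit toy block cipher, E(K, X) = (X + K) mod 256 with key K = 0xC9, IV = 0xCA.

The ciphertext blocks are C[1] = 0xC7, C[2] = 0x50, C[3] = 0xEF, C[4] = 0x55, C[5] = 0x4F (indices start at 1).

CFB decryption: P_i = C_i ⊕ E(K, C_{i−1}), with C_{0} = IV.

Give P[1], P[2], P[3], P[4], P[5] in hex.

P[1] = 0x54, P[2] = 0xC0, P[3] = 0xF6, P[4] = 0xED, P[5] = 0x51

P[1]: E(K, 0xCA) = 0x93; 0xC7 ⊕ 0x93 = 0x54.
P[2]: E(K, 0xC7) = 0x90; 0x50 ⊕ 0x90 = 0xC0.
P[3]: E(K, 0x50) = 0x19; 0xEF ⊕ 0x19 = 0xF6.
P[4]: E(K, 0xEF) = 0xB8; 0x55 ⊕ 0xB8 = 0xED.
P[5]: E(K, 0x55) = 0x1E; 0x4F ⊕ 0x1E = 0x51.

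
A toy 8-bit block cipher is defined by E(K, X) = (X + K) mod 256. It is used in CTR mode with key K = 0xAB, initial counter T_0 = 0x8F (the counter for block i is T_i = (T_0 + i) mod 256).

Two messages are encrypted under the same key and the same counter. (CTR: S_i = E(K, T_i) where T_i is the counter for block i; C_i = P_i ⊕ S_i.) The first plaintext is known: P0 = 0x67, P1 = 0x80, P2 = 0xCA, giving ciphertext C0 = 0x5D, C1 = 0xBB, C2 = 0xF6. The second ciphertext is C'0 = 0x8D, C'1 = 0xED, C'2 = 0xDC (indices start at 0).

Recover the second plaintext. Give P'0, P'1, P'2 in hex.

In CTR with a reused counter, both messages share the same keystream S_i, so C_i ⊕ C'_i = P_i ⊕ P'_i and thus P'_i = P_i ⊕ C_i ⊕ C'_i.
P'0: 0x67 ⊕ 0x5D ⊕ 0x8D = 0xB7.
P'1: 0x80 ⊕ 0xBB ⊕ 0xED = 0xD6.
P'2: 0xCA ⊕ 0xF6 ⊕ 0xDC = 0xE0.

P'0 = 0xB7, P'1 = 0xD6, P'2 = 0xE0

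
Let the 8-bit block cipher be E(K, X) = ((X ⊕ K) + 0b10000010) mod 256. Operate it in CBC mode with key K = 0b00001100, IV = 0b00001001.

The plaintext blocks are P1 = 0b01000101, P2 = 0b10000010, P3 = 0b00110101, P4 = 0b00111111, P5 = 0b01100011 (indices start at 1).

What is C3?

CBC encryption: C_i = E(K, P_i ⊕ C_{i−1}), with C_{0} = IV.
C1: P1 ⊕ 0b00001001 = 0b01001100; E(K, 0b01001100) = 0b11000010.
C2: P2 ⊕ 0b11000010 = 0b01000000; E(K, 0b01000000) = 0b11001110.
C3: P3 ⊕ 0b11001110 = 0b11111011; E(K, 0b11111011) = 0b01111001.

C3 = 0b01111001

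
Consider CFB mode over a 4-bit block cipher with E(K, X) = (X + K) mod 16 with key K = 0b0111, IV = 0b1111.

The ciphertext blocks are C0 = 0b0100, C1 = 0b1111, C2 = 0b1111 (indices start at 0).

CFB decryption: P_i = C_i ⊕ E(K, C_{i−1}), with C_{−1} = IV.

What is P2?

P2 = 0b1001

P2: E(K, 0b1111) = 0b0110; 0b1111 ⊕ 0b0110 = 0b1001.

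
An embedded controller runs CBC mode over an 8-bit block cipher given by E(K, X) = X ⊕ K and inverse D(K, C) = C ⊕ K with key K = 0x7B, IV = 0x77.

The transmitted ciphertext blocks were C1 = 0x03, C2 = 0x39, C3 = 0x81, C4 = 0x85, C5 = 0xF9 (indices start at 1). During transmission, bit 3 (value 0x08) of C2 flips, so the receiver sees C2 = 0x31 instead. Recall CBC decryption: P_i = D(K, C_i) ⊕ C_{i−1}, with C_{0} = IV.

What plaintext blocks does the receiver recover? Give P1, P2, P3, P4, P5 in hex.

P1 = 0x0F, P2 = 0x49, P3 = 0xCB, P4 = 0x7F, P5 = 0x07

Only C2 changed, to 0x31. In CBC, a change in C_i garbles P_i and flips the same bit in P_{i+1}. Decrypting the received ciphertext:
P1: D(K, 0x03) = 0x78; 0x78 ⊕ 0x77 = 0x0F.
P2: D(K, 0x31) = 0x4A; 0x4A ⊕ 0x03 = 0x49.
P3: D(K, 0x81) = 0xFA; 0xFA ⊕ 0x31 = 0xCB.
P4: D(K, 0x85) = 0xFE; 0xFE ⊕ 0x81 = 0x7F.
P5: D(K, 0xF9) = 0x82; 0x82 ⊕ 0x85 = 0x07.
Blocks that differ from the original plaintext: P2, P3.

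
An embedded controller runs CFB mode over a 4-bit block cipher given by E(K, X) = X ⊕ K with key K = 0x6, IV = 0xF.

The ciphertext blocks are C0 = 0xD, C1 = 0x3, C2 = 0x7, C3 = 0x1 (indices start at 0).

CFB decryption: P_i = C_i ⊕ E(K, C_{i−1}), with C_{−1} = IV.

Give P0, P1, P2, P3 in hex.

P0 = 0x4, P1 = 0x8, P2 = 0x2, P3 = 0x0

P0: E(K, 0xF) = 0x9; 0xD ⊕ 0x9 = 0x4.
P1: E(K, 0xD) = 0xB; 0x3 ⊕ 0xB = 0x8.
P2: E(K, 0x3) = 0x5; 0x7 ⊕ 0x5 = 0x2.
P3: E(K, 0x7) = 0x1; 0x1 ⊕ 0x1 = 0x0.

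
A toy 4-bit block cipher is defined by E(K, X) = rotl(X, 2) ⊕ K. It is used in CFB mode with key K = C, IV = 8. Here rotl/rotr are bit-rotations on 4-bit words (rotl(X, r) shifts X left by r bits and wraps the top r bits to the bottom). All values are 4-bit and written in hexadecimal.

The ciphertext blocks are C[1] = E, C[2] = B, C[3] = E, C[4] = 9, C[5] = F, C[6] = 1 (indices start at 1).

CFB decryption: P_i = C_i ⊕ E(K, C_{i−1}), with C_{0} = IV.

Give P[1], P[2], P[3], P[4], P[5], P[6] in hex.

P[1] = 0, P[2] = C, P[3] = C, P[4] = E, P[5] = 5, P[6] = 2

P[1]: E(K, 8) = E; E ⊕ E = 0.
P[2]: E(K, E) = 7; B ⊕ 7 = C.
P[3]: E(K, B) = 2; E ⊕ 2 = C.
P[4]: E(K, E) = 7; 9 ⊕ 7 = E.
P[5]: E(K, 9) = A; F ⊕ A = 5.
P[6]: E(K, F) = 3; 1 ⊕ 3 = 2.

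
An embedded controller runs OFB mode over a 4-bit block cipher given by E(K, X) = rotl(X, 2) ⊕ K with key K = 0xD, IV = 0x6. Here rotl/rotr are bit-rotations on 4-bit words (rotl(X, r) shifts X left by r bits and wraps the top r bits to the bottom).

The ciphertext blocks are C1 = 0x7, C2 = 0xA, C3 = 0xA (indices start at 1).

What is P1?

P1 = 0x3

OFB decryption: S_i = E(K, S_{i−1}) with S_{0} = IV; P_i = C_i ⊕ S_i.
P1: S = E(K, 0x6) = 0x4; 0x7 ⊕ 0x4 = 0x3.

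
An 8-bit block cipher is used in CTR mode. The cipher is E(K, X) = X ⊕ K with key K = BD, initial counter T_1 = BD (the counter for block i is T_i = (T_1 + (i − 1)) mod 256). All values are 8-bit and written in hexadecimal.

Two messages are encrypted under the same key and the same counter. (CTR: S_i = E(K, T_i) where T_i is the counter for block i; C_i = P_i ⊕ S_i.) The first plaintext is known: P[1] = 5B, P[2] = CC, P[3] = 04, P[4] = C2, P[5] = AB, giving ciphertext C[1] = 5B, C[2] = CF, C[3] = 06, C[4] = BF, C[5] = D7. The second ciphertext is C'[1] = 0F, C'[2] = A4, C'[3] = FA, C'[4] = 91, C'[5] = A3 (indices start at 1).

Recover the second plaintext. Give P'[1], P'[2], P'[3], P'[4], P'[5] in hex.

P'[1] = 0F, P'[2] = A7, P'[3] = F8, P'[4] = EC, P'[5] = DF

In CTR with a reused counter, both messages share the same keystream S_i, so C_i ⊕ C'_i = P_i ⊕ P'_i and thus P'_i = P_i ⊕ C_i ⊕ C'_i.
P'[1]: 5B ⊕ 5B ⊕ 0F = 0F.
P'[2]: CC ⊕ CF ⊕ A4 = A7.
P'[3]: 04 ⊕ 06 ⊕ FA = F8.
P'[4]: C2 ⊕ BF ⊕ 91 = EC.
P'[5]: AB ⊕ D7 ⊕ A3 = DF.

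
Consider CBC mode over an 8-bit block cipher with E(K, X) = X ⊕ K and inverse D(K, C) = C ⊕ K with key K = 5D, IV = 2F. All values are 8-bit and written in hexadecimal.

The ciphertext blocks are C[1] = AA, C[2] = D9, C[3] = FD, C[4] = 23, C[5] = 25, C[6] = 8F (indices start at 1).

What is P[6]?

CBC decryption: P_i = D(K, C_i) ⊕ C_{i−1}, with C_{0} = IV.
P[6]: D(K, 8F) = D2; D2 ⊕ 25 = F7.

P[6] = F7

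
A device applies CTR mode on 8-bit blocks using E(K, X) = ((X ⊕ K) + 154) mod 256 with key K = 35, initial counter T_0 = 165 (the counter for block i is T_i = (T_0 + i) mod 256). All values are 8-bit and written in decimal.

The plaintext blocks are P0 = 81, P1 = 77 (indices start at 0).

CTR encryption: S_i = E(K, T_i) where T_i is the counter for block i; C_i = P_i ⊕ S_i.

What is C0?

C0 = 113

C0: T = 165, S = E(K, T) = 32; 81 ⊕ 32 = 113.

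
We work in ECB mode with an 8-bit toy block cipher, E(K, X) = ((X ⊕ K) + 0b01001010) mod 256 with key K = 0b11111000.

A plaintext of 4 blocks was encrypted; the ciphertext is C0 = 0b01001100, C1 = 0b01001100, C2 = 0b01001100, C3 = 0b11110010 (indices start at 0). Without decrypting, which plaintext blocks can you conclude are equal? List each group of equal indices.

ECB encrypts each block independently with the same key, so equal ciphertext blocks imply equal plaintext blocks.
C0 = C1 = C2 = 0b01001100, so P0 = P1 = P2.

P0 = P1 = P2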